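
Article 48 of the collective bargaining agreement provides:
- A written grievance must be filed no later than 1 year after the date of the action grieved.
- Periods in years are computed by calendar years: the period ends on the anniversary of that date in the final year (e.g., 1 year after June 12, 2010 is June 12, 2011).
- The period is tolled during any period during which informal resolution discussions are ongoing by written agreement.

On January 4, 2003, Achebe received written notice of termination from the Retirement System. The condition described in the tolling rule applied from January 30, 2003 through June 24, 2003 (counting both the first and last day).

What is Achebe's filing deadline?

1 year after January 4, 2003 is January 4, 2004.
From January 30, 2003 through June 24, 2003 inclusive is 146 days; tolling adds 146 days: January 4, 2004 + 146 days = May 29, 2004.

May 29, 2004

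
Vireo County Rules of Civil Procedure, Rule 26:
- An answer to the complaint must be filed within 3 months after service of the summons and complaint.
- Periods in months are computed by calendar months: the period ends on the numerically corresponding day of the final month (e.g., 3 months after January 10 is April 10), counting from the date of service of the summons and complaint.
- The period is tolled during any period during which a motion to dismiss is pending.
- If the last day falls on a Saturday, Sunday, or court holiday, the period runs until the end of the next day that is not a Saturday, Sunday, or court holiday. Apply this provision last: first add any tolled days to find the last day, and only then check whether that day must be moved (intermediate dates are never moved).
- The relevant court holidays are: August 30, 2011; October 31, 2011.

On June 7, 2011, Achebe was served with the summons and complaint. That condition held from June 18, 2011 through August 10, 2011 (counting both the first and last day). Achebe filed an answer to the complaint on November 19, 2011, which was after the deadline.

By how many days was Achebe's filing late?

18 days

3 months after June 7, 2011 is September 7, 2011.
From June 18, 2011 through August 10, 2011 inclusive is 54 days; tolling adds 54 days: September 7, 2011 + 54 days = October 31, 2011.
October 31, 2011 is a listed holiday. The next qualifying day is November 1, 2011.
The deadline is November 1, 2011; from November 1, 2011 to November 19, 2011 is 18 days.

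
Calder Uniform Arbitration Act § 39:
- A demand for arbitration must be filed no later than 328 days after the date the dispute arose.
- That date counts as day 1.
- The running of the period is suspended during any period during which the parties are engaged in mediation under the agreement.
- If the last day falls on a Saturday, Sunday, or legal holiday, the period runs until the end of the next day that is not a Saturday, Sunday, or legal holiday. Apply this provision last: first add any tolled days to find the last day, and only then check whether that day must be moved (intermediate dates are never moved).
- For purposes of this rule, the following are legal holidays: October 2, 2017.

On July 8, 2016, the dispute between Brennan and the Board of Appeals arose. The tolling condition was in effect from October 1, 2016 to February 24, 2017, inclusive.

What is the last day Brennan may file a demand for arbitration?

Counting July 8, 2016 as day 1, day 328 is May 31, 2017.
From October 1, 2016 through February 24, 2017 inclusive is 147 days; tolling adds 147 days: May 31, 2017 + 147 days = October 25, 2017.
October 25, 2017 is a Wednesday and not a legal holiday, so no extension applies.

October 25, 2017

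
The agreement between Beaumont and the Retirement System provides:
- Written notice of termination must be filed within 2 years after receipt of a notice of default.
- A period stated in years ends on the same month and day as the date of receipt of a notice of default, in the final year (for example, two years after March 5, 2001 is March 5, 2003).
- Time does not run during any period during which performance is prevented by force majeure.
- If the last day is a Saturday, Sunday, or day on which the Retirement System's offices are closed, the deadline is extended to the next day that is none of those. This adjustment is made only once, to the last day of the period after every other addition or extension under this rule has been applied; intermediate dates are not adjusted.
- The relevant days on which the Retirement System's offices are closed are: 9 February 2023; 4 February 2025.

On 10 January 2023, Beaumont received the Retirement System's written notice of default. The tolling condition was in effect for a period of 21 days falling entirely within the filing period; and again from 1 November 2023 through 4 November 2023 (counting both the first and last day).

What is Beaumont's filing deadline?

February 5, 2025

2 years after 10 January 2023 is January 10, 2025.
Tolling adds 21 days: January 10, 2025 + 21 days = January 31, 2025.
From November 1, 2023 through November 4, 2023 inclusive is 4 days; tolling adds 4 days: January 31, 2025 + 4 days = February 4, 2025.
February 4, 2025 is a listed holiday. The next qualifying day is February 5, 2025.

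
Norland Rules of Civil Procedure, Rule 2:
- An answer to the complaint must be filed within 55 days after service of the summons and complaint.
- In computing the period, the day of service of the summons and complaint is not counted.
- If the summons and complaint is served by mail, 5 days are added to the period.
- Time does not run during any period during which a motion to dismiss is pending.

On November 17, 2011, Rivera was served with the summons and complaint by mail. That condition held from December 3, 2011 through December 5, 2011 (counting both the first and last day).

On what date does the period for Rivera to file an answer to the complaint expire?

January 19, 2012

55 days after November 17, 2011 is January 11, 2012.
Service was by mail, adding 5 days: January 11, 2012 + 5 days = January 16, 2012.
From December 3, 2011 through December 5, 2011 inclusive is 3 days; tolling adds 3 days: January 16, 2012 + 3 days = January 19, 2012.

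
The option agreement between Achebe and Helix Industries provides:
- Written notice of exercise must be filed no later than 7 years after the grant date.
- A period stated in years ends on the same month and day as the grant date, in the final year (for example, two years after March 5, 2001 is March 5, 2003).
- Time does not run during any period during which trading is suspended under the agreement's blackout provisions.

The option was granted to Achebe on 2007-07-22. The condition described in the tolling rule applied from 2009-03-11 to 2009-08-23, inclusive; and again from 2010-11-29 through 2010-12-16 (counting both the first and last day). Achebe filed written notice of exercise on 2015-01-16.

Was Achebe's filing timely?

Yes

7 years after 2007-07-22 is July 22, 2014.
From March 11, 2009 through August 23, 2009 inclusive is 166 days; tolling adds 166 days: July 22, 2014 + 166 days = January 4, 2015.
From November 29, 2010 through December 16, 2010 inclusive is 18 days; tolling adds 18 days: January 4, 2015 + 18 days = January 22, 2015.
The deadline is January 22, 2015; the filing on January 16, 2015 is on or before that date.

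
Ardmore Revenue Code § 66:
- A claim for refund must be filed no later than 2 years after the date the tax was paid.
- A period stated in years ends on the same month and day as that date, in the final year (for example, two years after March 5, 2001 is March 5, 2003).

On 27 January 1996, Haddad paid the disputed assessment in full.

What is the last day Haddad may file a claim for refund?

2 years after 27 January 1996 is January 27, 1998.

January 27, 1998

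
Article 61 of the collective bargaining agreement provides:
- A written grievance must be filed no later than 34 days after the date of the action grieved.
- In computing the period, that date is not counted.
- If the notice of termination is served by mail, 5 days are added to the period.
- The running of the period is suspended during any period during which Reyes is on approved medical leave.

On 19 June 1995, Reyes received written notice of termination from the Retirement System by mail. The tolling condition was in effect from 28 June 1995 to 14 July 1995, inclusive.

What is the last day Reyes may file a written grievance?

August 14, 1995

34 days after 19 June 1995 is July 23, 1995.
Service was by mail, adding 5 days: July 23, 1995 + 5 days = July 28, 1995.
From June 28, 1995 through July 14, 1995 inclusive is 17 days; tolling adds 17 days: July 28, 1995 + 17 days = August 14, 1995.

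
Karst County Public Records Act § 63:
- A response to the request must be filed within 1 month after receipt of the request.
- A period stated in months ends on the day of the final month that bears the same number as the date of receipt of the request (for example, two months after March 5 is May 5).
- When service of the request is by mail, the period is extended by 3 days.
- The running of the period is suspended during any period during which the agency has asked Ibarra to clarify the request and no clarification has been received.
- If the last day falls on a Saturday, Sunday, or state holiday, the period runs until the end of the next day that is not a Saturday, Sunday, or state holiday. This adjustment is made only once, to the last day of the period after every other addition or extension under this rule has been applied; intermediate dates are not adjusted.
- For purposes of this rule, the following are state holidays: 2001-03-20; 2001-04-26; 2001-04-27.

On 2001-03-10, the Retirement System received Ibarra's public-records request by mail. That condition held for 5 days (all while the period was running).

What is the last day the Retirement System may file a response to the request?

April 18, 2001

1 month after 2001-03-10 is April 10, 2001.
Service was by mail, adding 3 days: April 10, 2001 + 3 days = April 13, 2001.
Tolling adds 5 days: April 13, 2001 + 5 days = April 18, 2001.
April 18, 2001 is a Wednesday and not a state holiday, so no extension applies.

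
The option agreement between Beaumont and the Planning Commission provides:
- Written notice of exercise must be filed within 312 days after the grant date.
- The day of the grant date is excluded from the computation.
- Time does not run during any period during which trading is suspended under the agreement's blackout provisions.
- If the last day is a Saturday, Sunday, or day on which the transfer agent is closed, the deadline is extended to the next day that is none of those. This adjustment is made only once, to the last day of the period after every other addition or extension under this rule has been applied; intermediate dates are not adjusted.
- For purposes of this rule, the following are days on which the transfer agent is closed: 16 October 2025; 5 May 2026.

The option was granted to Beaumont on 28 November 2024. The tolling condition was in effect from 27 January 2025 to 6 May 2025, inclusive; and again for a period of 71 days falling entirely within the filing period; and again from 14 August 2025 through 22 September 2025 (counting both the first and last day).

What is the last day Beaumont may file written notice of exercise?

312 days after 28 November 2024 is October 6, 2025.
From January 27, 2025 through May 6, 2025 inclusive is 100 days; tolling adds 100 days: October 6, 2025 + 100 days = January 14, 2026.
Tolling adds 71 days: January 14, 2026 + 71 days = March 26, 2026.
From August 14, 2025 through September 22, 2025 inclusive is 40 days; tolling adds 40 days: March 26, 2026 + 40 days = May 5, 2026.
May 5, 2026 is a listed holiday. The next qualifying day is May 6, 2026.

May 6, 2026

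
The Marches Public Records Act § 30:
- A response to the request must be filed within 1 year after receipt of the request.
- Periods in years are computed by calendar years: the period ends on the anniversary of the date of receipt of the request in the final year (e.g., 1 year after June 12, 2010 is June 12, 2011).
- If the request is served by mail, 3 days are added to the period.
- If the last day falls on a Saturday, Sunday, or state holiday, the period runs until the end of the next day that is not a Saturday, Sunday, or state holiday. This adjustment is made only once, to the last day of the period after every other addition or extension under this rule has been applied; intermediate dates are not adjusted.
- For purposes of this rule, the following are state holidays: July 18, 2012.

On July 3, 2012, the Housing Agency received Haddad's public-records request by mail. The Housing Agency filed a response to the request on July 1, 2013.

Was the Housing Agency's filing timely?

Yes

1 year after July 3, 2012 is July 3, 2013.
Service was by mail, adding 3 days: July 3, 2013 + 3 days = July 6, 2013.
July 6, 2013 is Saturday; July 7, 2013 is Sunday. The next qualifying day is July 8, 2013.
The deadline is July 8, 2013; the filing on July 1, 2013 is on or before that date.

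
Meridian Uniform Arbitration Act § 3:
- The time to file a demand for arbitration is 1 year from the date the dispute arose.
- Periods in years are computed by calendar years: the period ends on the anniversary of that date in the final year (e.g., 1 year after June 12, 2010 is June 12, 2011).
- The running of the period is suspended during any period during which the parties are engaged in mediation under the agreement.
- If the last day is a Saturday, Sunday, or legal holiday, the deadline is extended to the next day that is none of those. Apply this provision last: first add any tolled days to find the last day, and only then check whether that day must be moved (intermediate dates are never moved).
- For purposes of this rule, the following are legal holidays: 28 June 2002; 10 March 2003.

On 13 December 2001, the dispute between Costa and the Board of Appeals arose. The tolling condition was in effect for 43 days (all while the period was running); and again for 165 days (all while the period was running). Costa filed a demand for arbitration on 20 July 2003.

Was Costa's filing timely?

1 year after 13 December 2001 is December 13, 2002.
Tolling adds 43 days: December 13, 2002 + 43 days = January 25, 2003.
Tolling adds 165 days: January 25, 2003 + 165 days = July 9, 2003.
July 9, 2003 is a Wednesday and not a legal holiday, so no extension applies.
The deadline is July 9, 2003; the filing on July 20, 2003 is after that date.

No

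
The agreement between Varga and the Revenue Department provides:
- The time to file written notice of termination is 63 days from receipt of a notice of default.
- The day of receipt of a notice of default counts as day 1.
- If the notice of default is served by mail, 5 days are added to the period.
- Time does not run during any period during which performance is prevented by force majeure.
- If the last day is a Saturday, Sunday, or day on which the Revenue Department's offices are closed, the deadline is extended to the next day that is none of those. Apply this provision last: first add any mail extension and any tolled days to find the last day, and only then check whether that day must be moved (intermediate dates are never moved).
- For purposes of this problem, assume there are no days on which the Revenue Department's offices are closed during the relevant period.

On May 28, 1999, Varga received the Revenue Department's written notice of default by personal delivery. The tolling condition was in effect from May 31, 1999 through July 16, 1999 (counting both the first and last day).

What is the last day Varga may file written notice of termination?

Counting May 28, 1999 as day 1, day 63 is July 29, 1999.
Service was not by mail, so no mail extension applies.
From May 31, 1999 through July 16, 1999 inclusive is 47 days; tolling adds 47 days: July 29, 1999 + 47 days = September 14, 1999.
September 14, 1999 is a Tuesday and not a day on which the Revenue Department's offices are closed, so no extension applies.

September 14, 1999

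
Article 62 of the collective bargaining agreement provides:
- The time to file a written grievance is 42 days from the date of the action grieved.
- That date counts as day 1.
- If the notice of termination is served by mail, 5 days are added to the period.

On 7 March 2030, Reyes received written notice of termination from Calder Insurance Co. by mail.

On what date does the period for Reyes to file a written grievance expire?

April 22, 2030

Counting 7 March 2030 as day 1, day 42 is April 17, 2030.
Service was by mail, adding 5 days: April 17, 2030 + 5 days = April 22, 2030.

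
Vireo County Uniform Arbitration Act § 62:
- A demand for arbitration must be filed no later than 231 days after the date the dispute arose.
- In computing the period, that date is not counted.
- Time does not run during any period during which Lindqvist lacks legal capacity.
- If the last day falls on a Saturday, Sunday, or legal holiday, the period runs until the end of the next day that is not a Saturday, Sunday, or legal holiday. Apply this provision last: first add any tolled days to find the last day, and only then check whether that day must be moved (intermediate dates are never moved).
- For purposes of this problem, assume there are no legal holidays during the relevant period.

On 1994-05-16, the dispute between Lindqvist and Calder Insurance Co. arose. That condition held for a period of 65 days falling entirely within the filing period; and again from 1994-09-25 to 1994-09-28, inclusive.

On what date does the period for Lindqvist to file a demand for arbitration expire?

231 days after 1994-05-16 is January 2, 1995.
Tolling adds 65 days: January 2, 1995 + 65 days = March 8, 1995.
From September 25, 1994 through September 28, 1994 inclusive is 4 days; tolling adds 4 days: March 8, 1995 + 4 days = March 12, 1995.
March 12, 1995 is Sunday. The next qualifying day is March 13, 1995.

March 13, 1995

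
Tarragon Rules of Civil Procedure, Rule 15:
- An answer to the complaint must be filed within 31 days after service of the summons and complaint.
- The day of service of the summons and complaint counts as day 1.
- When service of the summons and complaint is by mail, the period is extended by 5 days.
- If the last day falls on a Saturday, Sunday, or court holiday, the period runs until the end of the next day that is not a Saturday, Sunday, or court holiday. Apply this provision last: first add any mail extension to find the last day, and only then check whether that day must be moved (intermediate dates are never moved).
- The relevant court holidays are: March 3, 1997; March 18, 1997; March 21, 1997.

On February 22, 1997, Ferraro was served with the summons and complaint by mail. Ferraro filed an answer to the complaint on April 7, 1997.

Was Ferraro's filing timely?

No

Counting February 22, 1997 as day 1, day 31 is March 24, 1997.
Service was by mail, adding 5 days: March 24, 1997 + 5 days = March 29, 1997.
March 29, 1997 is Saturday; March 30, 1997 is Sunday. The next qualifying day is March 31, 1997.
The deadline is March 31, 1997; the filing on April 7, 1997 is after that date.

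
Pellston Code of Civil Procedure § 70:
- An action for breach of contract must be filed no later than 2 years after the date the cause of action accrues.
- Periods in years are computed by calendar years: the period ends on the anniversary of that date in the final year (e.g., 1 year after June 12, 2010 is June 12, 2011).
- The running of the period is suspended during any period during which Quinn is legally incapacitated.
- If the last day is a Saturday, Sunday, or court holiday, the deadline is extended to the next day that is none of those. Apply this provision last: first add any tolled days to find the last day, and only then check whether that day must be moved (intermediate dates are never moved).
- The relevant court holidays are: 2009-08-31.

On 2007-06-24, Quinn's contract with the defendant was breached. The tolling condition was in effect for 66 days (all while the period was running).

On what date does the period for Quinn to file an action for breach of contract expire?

2 years after 2007-06-24 is June 24, 2009.
Tolling adds 66 days: June 24, 2009 + 66 days = August 29, 2009.
August 29, 2009 is Saturday; August 30, 2009 is Sunday; August 31, 2009 is a listed holiday. The next qualifying day is September 1, 2009.

September 1, 2009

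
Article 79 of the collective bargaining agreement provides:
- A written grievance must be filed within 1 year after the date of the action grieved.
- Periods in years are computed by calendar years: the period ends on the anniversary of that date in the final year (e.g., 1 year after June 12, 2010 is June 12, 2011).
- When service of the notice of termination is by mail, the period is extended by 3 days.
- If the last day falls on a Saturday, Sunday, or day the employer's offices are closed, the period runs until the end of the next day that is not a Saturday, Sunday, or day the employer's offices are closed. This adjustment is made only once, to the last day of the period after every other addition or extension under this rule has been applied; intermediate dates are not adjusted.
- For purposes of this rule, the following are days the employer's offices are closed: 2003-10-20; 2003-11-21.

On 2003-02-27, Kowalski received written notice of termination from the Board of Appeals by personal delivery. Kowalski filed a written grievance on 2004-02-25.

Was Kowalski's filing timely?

1 year after 2003-02-27 is February 27, 2004.
Service was not by mail, so no mail extension applies.
February 27, 2004 is a Friday and not a day the employer's offices are closed, so no extension applies.
The deadline is February 27, 2004; the filing on February 25, 2004 is on or before that date.

Yes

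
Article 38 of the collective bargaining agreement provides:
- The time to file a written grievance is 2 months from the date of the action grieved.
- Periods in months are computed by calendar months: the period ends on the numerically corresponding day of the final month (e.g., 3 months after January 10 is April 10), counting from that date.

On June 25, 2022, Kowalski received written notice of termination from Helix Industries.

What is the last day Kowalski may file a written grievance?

August 25, 2022

2 months after June 25, 2022 is August 25, 2022.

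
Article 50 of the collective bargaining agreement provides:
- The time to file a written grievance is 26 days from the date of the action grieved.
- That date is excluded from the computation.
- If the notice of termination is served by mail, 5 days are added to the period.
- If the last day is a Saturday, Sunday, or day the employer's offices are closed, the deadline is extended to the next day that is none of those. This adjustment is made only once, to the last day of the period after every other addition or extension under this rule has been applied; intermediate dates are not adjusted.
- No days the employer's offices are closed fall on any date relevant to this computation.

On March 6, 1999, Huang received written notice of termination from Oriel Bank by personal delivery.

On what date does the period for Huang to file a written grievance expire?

April 1, 1999

26 days after March 6, 1999 is April 1, 1999.
Service was not by mail, so no mail extension applies.
April 1, 1999 is a Thursday and not a day the employer's offices are closed, so no extension applies.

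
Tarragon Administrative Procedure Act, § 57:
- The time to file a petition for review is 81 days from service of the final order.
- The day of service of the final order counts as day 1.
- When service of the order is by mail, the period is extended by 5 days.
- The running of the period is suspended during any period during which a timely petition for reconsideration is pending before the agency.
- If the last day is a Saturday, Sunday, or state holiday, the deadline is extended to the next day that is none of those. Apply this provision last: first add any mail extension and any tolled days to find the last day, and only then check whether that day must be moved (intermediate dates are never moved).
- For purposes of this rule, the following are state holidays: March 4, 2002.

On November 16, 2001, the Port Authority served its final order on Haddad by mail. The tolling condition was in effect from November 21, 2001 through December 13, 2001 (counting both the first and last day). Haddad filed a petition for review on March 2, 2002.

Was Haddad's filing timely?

Counting November 16, 2001 as day 1, day 81 is February 4, 2002.
Service was by mail, adding 5 days: February 4, 2002 + 5 days = February 9, 2002.
From November 21, 2001 through December 13, 2001 inclusive is 23 days; tolling adds 23 days: February 9, 2002 + 23 days = March 4, 2002.
March 4, 2002 is a listed holiday. The next qualifying day is March 5, 2002.
The deadline is March 5, 2002; the filing on March 2, 2002 is on or before that date.

Yes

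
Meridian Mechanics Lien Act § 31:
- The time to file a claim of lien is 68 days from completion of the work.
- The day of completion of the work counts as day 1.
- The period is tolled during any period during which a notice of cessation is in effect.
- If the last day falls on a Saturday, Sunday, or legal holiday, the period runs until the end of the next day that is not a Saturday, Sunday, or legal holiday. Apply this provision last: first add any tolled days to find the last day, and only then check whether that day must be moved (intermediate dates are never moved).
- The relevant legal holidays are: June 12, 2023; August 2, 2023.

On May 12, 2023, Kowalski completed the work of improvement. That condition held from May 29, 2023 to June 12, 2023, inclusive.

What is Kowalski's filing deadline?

August 3, 2023

Counting May 12, 2023 as day 1, day 68 is July 18, 2023.
From May 29, 2023 through June 12, 2023 inclusive is 15 days; tolling adds 15 days: July 18, 2023 + 15 days = August 2, 2023.
August 2, 2023 is a listed holiday. The next qualifying day is August 3, 2023.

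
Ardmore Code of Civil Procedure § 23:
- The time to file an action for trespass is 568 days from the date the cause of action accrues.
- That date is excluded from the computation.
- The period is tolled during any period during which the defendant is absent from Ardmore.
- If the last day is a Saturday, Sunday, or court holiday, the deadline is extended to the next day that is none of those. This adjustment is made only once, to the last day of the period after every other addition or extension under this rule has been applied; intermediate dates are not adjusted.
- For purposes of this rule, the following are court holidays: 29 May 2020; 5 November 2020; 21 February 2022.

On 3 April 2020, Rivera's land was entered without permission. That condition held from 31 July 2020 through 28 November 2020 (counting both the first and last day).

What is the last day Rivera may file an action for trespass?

568 days after 3 April 2020 is October 23, 2021.
From July 31, 2020 through November 28, 2020 inclusive is 121 days; tolling adds 121 days: October 23, 2021 + 121 days = February 21, 2022.
February 21, 2022 is a listed holiday. The next qualifying day is February 22, 2022.

February 22, 2022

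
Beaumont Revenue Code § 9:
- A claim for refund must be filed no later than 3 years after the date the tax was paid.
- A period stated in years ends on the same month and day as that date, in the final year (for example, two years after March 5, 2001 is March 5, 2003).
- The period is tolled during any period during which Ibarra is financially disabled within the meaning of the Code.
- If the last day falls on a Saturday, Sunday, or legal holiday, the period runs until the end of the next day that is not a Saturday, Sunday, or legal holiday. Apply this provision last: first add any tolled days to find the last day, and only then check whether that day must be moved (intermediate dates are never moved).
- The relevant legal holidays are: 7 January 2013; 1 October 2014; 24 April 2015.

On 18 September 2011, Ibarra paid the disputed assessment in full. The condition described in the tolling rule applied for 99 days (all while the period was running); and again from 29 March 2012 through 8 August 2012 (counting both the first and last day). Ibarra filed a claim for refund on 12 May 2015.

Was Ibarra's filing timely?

3 years after 18 September 2011 is September 18, 2014.
Tolling adds 99 days: September 18, 2014 + 99 days = December 26, 2014.
From March 29, 2012 through August 8, 2012 inclusive is 133 days; tolling adds 133 days: December 26, 2014 + 133 days = May 8, 2015.
May 8, 2015 is a Friday and not a legal holiday, so no extension applies.
The deadline is May 8, 2015; the filing on May 12, 2015 is after that date.

No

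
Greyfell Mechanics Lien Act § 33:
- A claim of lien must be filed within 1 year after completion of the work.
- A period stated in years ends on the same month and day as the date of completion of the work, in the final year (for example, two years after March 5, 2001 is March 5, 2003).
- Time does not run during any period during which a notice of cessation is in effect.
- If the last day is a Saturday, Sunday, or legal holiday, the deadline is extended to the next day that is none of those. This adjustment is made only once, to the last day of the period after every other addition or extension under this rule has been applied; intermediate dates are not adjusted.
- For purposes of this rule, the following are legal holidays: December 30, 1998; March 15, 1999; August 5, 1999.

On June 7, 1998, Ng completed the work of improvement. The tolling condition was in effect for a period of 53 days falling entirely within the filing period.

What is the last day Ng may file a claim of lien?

1 year after June 7, 1998 is June 7, 1999.
Tolling adds 53 days: June 7, 1999 + 53 days = July 30, 1999.
July 30, 1999 is a Friday and not a legal holiday, so no extension applies.

July 30, 1999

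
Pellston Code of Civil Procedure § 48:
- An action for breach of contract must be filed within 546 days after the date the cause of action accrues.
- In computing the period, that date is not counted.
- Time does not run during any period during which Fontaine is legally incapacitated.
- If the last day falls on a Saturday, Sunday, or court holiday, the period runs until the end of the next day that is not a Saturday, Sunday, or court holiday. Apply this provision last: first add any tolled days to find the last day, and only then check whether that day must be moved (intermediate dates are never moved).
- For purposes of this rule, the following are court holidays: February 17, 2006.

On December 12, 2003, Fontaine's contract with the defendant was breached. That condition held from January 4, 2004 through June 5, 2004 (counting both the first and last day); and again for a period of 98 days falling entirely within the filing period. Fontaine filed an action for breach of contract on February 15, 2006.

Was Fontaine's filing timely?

546 days after December 12, 2003 is June 10, 2005.
From January 4, 2004 through June 5, 2004 inclusive is 154 days; tolling adds 154 days: June 10, 2005 + 154 days = November 11, 2005.
Tolling adds 98 days: November 11, 2005 + 98 days = February 17, 2006.
February 17, 2006 is a listed holiday; February 18, 2006 is Saturday; February 19, 2006 is Sunday. The next qualifying day is February 20, 2006.
The deadline is February 20, 2006; the filing on February 15, 2006 is on or before that date.

Yes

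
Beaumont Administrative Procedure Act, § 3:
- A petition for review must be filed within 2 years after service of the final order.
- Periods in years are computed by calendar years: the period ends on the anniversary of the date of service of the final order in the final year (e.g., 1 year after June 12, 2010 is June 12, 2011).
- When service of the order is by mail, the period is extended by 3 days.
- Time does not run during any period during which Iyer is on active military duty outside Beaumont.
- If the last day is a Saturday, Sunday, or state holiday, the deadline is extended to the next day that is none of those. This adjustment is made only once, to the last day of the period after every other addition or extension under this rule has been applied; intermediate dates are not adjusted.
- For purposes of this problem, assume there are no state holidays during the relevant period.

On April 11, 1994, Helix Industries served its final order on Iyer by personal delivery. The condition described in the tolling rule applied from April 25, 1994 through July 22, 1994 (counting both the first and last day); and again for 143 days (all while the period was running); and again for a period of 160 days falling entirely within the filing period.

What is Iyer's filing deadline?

May 8, 1997

2 years after April 11, 1994 is April 11, 1996.
Service was not by mail, so no mail extension applies.
From April 25, 1994 through July 22, 1994 inclusive is 89 days; tolling adds 89 days: April 11, 1996 + 89 days = July 9, 1996.
Tolling adds 143 days: July 9, 1996 + 143 days = November 29, 1996.
Tolling adds 160 days: November 29, 1996 + 160 days = May 8, 1997.
May 8, 1997 is a Thursday and not a state holiday, so no extension applies.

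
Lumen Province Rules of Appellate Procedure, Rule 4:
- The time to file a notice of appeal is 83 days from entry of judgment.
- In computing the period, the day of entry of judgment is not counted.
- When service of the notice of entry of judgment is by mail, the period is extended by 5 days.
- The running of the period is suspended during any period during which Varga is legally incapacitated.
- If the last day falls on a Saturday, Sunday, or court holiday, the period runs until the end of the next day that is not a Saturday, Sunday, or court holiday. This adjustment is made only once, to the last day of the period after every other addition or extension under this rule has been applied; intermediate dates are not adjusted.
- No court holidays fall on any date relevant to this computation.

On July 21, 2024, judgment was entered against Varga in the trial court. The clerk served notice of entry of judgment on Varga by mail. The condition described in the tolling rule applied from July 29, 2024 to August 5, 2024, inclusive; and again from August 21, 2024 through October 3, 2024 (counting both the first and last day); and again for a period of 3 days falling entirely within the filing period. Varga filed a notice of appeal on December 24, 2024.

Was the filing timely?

No

83 days after July 21, 2024 is October 12, 2024.
Service was by mail, adding 5 days: October 12, 2024 + 5 days = October 17, 2024.
From July 29, 2024 through August 5, 2024 inclusive is 8 days; tolling adds 8 days: October 17, 2024 + 8 days = October 25, 2024.
From August 21, 2024 through October 3, 2024 inclusive is 44 days; tolling adds 44 days: October 25, 2024 + 44 days = December 8, 2024.
Tolling adds 3 days: December 8, 2024 + 3 days = December 11, 2024.
December 11, 2024 is a Wednesday and not a court holiday, so no extension applies.
The deadline is December 11, 2024; the filing on December 24, 2024 is after that date.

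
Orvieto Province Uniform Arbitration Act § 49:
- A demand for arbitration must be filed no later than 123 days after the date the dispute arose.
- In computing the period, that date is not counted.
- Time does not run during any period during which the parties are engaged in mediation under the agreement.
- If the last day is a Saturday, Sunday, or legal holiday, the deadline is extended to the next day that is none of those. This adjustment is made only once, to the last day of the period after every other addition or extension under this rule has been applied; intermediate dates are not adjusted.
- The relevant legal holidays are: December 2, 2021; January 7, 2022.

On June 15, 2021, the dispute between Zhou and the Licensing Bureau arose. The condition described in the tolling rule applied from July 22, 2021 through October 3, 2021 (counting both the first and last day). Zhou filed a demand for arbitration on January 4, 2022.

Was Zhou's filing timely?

No

123 days after June 15, 2021 is October 16, 2021.
From July 22, 2021 through October 3, 2021 inclusive is 74 days; tolling adds 74 days: October 16, 2021 + 74 days = December 29, 2021.
December 29, 2021 is a Wednesday and not a legal holiday, so no extension applies.
The deadline is December 29, 2021; the filing on January 4, 2022 is after that date.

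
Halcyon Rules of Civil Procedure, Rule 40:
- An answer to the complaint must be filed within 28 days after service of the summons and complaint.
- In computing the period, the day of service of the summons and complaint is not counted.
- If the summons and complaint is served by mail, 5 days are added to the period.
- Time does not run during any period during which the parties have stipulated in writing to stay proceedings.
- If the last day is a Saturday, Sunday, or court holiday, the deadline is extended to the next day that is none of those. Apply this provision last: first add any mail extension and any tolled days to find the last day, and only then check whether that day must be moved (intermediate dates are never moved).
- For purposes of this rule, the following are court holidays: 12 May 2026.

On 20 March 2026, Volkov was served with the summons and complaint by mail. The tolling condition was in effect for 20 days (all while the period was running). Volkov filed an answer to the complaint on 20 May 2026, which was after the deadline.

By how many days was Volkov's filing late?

28 days after 20 March 2026 is April 17, 2026.
Service was by mail, adding 5 days: April 17, 2026 + 5 days = April 22, 2026.
Tolling adds 20 days: April 22, 2026 + 20 days = May 12, 2026.
May 12, 2026 is a listed holiday. The next qualifying day is May 13, 2026.
The deadline is May 13, 2026; from May 13, 2026 to May 20, 2026 is 7 days.

7 days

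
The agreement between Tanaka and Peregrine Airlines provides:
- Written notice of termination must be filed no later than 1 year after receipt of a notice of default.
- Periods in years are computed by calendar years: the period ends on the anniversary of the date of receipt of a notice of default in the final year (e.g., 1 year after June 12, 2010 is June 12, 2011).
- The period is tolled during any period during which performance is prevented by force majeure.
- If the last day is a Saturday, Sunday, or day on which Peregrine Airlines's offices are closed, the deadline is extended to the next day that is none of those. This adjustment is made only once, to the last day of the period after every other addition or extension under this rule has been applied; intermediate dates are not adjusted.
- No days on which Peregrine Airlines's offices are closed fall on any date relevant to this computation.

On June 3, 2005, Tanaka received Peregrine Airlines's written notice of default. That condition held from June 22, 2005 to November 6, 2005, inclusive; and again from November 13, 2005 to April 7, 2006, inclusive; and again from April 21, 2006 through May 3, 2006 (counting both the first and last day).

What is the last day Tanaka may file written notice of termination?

March 27, 2007

1 year after June 3, 2005 is June 3, 2006.
From June 22, 2005 through November 6, 2005 inclusive is 138 days; tolling adds 138 days: June 3, 2006 + 138 days = October 19, 2006.
From November 13, 2005 through April 7, 2006 inclusive is 146 days; tolling adds 146 days: October 19, 2006 + 146 days = March 14, 2007.
From April 21, 2006 through May 3, 2006 inclusive is 13 days; tolling adds 13 days: March 14, 2007 + 13 days = March 27, 2007.
March 27, 2007 is a Tuesday and not a day on which Peregrine Airlines's offices are closed, so no extension applies.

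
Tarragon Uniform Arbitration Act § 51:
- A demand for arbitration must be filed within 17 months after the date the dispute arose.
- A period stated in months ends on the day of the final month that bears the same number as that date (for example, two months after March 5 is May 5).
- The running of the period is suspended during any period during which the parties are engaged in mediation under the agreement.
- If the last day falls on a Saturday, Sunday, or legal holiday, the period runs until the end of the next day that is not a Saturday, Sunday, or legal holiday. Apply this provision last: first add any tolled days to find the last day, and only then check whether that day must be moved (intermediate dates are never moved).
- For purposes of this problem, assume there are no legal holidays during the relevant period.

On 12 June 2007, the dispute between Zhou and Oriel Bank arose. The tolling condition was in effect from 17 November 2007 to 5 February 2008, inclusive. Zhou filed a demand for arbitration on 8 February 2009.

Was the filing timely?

No

17 months after 12 June 2007 is November 12, 2008.
From November 17, 2007 through February 5, 2008 inclusive is 81 days; tolling adds 81 days: November 12, 2008 + 81 days = February 1, 2009.
February 1, 2009 is Sunday. The next qualifying day is February 2, 2009.
The deadline is February 2, 2009; the filing on February 8, 2009 is after that date.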